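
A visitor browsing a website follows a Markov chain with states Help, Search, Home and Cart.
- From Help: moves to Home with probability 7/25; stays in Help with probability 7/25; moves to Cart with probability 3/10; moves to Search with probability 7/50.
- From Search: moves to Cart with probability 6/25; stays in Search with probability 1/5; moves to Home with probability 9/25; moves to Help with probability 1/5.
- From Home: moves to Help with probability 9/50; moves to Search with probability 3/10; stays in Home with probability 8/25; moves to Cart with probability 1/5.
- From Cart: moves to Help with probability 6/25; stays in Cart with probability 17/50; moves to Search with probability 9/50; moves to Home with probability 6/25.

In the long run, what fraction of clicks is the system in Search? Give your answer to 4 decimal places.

Let the stationary distribution be π with π = πP and π_1 + π_2 + π_3 + π_4 = 1.
π_1 = 0.28·π_1 + 0.2·π_2 + 0.18·π_3 + 0.24·π_4
π_2 = 0.14·π_1 + 0.2·π_2 + 0.3·π_3 + 0.18·π_4
π_3 = 0.28·π_1 + 0.36·π_2 + 0.32·π_3 + 0.24·π_4
Solving with the normalization constraint gives π = (0.2226, 0.2111, 0.2981, 0.2683).
So the stationary probability of Search is 0.2111.

0.2111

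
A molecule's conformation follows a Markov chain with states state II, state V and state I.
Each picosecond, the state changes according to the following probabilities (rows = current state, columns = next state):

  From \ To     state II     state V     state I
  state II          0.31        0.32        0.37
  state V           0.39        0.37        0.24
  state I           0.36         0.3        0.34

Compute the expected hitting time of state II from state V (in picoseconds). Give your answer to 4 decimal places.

Let t(s) be the expected number of picoseconds to first reach state II from state s, with t(state II) = 0. Conditioning on the first picosecond:
t(state V) = 1 + 0.37·t(state V) + 0.24·t(state I)
t(state I) = 1 + 0.3·t(state V) + 0.34·t(state I)
Solving: t(state V) = 2.6178, t(state I) = 2.7051.
Expected picoseconds from state V to state II: 2.6178.

2.6178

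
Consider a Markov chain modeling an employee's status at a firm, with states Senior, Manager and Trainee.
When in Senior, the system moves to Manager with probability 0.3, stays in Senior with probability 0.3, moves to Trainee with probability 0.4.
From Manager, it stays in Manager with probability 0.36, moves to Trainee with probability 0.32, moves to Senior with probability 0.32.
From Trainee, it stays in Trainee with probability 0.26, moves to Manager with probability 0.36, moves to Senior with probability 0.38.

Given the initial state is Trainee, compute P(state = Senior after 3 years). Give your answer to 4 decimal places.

Propagate the distribution vector 3 years from Trainee.
After 0 years: (0.0000, 0.0000, 1.0000)
After 1 year: (0.3800, 0.3600, 0.2600)
After 2 years: (0.3280, 0.3372, 0.3348)
After 3 years: (0.3335, 0.3403, 0.3262)
P(in Senior after 3 years) = 0.3335

0.3335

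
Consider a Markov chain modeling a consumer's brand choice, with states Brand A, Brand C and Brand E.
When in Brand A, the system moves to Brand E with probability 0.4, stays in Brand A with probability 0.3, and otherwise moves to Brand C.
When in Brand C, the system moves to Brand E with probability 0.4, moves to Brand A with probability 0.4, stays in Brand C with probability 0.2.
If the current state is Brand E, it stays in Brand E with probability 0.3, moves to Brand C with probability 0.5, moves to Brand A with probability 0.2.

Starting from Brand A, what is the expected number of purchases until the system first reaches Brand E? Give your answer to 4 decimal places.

2.5000

Let t(s) be the expected number of purchases to first reach Brand E from state s, with t(Brand E) = 0. Conditioning on the first purchase:
t(Brand A) = 1 + 0.3·t(Brand A) + 0.3·t(Brand C)
t(Brand C) = 1 + 0.4·t(Brand A) + 0.2·t(Brand C)
Solving: t(Brand A) = 2.5000, t(Brand C) = 2.5000.
Expected purchases from Brand A to Brand E: 2.5000.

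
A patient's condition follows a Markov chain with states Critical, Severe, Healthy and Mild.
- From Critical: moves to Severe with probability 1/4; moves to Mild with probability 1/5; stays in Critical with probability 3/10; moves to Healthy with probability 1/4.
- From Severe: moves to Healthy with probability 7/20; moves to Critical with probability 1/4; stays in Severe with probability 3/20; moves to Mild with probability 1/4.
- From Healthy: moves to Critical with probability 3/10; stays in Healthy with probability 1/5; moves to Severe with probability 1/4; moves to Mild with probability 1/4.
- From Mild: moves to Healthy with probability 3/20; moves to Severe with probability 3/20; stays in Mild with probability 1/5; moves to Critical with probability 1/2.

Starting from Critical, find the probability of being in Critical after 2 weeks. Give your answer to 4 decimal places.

0.3275

Propagate the distribution vector 2 weeks from Critical.
After 0 weeks: (1.0000, 0.0000, 0.0000, 0.0000)
After 1 week: (0.3000, 0.2500, 0.2500, 0.2000)
After 2 weeks: (0.3275, 0.2050, 0.2425, 0.2250)
P(in Critical after 2 weeks) = 0.3275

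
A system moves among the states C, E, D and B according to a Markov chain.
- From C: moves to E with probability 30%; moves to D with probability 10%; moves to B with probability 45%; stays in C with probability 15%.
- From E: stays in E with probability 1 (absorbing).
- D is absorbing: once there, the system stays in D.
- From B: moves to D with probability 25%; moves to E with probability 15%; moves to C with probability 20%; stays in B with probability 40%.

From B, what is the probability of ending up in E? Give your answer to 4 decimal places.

0.4464

Let h(s) be the probability of absorption at E starting from transient state s. Then h(E) = 1 and h(D) = 0. By first-step analysis:
h(C) = 0.15·h(C) + 0.3·1 + 0.1·0 + 0.45·h(B)
h(B) = 0.2·h(C) + 0.15·1 + 0.25·0 + 0.4·h(B)
Solving: h(C) = 0.5893, h(B) = 0.4464.
Starting from B, the probability is 0.4464.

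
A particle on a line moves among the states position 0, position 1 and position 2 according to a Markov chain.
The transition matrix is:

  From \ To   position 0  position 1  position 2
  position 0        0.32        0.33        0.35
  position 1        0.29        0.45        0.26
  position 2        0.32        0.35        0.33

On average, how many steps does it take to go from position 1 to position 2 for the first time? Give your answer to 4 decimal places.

3.4854

Let t(s) be the expected number of steps to first reach position 2 from state s, with t(position 2) = 0. Conditioning on the first step:
t(position 0) = 1 + 0.32·t(position 0) + 0.33·t(position 1)
t(position 1) = 1 + 0.29·t(position 0) + 0.45·t(position 1)
Solving: t(position 0) = 3.1621, t(position 1) = 3.4854.
Expected steps from position 1 to position 2: 3.4854.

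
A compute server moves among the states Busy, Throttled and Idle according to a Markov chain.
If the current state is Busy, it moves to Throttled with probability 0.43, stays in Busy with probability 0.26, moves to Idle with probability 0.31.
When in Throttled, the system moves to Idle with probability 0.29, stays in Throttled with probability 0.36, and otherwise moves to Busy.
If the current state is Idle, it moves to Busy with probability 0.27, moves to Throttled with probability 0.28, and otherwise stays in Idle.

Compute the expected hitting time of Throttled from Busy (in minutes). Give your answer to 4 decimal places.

Let t(s) be the expected number of minutes to first reach Throttled from state s, with t(Throttled) = 0. Conditioning on the first minute:
t(Busy) = 1 + 0.26·t(Busy) + 0.31·t(Idle)
t(Idle) = 1 + 0.27·t(Busy) + 0.45·t(Idle)
Solving: t(Busy) = 2.6601, t(Idle) = 3.1240.
Expected minutes from Busy to Throttled: 2.6601.

2.6601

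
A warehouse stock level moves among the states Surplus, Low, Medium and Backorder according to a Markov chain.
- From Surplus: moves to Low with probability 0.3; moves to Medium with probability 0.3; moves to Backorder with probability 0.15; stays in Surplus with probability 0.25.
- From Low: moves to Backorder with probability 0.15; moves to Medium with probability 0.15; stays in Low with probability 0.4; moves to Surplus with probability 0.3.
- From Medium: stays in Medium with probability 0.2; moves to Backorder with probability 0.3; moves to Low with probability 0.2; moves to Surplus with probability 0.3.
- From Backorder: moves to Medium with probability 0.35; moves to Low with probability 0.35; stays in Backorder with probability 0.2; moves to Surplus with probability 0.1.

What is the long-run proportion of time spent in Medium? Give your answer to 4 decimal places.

Let the stationary distribution be π with π = πP and π_1 + π_2 + π_3 + π_4 = 1.
π_1 = 0.25·π_1 + 0.3·π_2 + 0.3·π_3 + 0.1·π_4
π_2 = 0.3·π_1 + 0.4·π_2 + 0.2·π_3 + 0.35·π_4
π_3 = 0.3·π_1 + 0.15·π_2 + 0.2·π_3 + 0.35·π_4
Solving with the normalization constraint gives π = (0.2485, 0.3177, 0.2383, 0.1955).
So the stationary probability of Medium is 0.2383.

0.2383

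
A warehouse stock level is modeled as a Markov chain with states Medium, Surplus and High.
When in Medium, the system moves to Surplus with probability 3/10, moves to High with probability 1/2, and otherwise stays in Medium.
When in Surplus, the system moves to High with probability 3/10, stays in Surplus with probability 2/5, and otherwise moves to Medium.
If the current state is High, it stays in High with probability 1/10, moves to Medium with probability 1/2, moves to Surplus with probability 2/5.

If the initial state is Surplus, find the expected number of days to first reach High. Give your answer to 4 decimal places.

2.8205

Let t(s) be the expected number of days to first reach High from state s, with t(High) = 0. Conditioning on the first day:
t(Medium) = 1 + 0.2·t(Medium) + 0.3·t(Surplus)
t(Surplus) = 1 + 0.3·t(Medium) + 0.4·t(Surplus)
Solving: t(Medium) = 2.3077, t(Surplus) = 2.8205.
Expected days from Surplus to High: 2.8205.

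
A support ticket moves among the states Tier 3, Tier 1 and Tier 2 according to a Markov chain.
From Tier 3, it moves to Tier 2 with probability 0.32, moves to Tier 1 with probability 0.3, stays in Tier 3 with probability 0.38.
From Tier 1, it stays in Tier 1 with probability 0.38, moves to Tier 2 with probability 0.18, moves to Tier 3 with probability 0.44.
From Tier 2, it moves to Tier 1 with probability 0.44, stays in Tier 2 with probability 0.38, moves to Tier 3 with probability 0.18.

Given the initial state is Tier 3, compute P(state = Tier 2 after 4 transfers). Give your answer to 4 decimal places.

Propagate the distribution vector 4 transfers from Tier 3.
After 0 transfers: (1.0000, 0.0000, 0.0000)
After 1 transfer: (0.3800, 0.3000, 0.3200)
After 2 transfers: (0.3340, 0.3688, 0.2972)
After 3 transfers: (0.3427, 0.3711, 0.2862)
After 4 transfers: (0.3450, 0.3698, 0.2852)
P(in Tier 2 after 4 transfers) = 0.2852

0.2852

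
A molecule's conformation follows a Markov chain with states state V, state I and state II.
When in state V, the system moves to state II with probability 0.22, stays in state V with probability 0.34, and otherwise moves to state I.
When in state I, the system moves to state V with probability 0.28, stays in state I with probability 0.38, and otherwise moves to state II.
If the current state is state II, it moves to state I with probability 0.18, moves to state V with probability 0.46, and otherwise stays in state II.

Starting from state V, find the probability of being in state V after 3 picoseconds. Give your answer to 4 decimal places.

Propagate the distribution vector 3 picoseconds from state V.
After 0 picoseconds: (1.0000, 0.0000, 0.0000)
After 1 picosecond: (0.3400, 0.4400, 0.2200)
After 2 picoseconds: (0.3400, 0.3564, 0.3036)
After 3 picoseconds: (0.3550, 0.3397, 0.3053)
P(in state V after 3 picoseconds) = 0.3550

0.3550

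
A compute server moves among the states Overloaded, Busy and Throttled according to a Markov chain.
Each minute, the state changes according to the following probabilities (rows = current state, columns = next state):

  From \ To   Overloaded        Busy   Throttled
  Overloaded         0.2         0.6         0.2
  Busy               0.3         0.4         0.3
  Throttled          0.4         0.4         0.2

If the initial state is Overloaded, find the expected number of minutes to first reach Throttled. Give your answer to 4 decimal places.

4.0000

Let t(s) be the expected number of minutes to first reach Throttled from state s, with t(Throttled) = 0. Conditioning on the first minute:
t(Overloaded) = 1 + 0.2·t(Overloaded) + 0.6·t(Busy)
t(Busy) = 1 + 0.3·t(Overloaded) + 0.4·t(Busy)
Solving: t(Overloaded) = 4.0000, t(Busy) = 3.6667.
Expected minutes from Overloaded to Throttled: 4.0000.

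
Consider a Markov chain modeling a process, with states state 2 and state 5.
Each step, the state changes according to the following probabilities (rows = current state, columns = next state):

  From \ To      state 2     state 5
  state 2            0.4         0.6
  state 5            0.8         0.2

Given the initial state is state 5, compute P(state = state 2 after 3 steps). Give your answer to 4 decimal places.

0.6080

Propagate the distribution vector 3 steps from state 5.
After 0 steps: (0.0000, 1.0000)
After 1 step: (0.8000, 0.2000)
After 2 steps: (0.4800, 0.5200)
After 3 steps: (0.6080, 0.3920)
P(in state 2 after 3 steps) = 0.6080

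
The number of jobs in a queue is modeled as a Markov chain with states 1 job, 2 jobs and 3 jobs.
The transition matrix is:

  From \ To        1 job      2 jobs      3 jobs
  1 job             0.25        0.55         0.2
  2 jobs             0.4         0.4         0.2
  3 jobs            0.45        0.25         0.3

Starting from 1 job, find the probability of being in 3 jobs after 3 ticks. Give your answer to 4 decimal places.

0.2220

Propagate the distribution vector 3 ticks from 1 job.
After 0 ticks: (1.0000, 0.0000, 0.0000)
After 1 tick: (0.2500, 0.5500, 0.2000)
After 2 ticks: (0.3725, 0.4075, 0.2200)
After 3 ticks: (0.3551, 0.4229, 0.2220)
P(in 3 jobs after 3 ticks) = 0.2220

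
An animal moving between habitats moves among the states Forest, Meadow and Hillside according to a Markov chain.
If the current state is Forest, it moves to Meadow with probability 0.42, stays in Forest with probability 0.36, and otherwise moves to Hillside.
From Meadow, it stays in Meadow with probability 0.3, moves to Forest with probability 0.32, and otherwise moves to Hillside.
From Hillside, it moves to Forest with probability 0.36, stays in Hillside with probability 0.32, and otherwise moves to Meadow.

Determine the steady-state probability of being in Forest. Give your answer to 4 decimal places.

Let the stationary distribution be π with π = πP and π_1 + π_2 + π_3 = 1.
π_1 = 0.36·π_1 + 0.32·π_2 + 0.36·π_3
π_2 = 0.42·π_1 + 0.3·π_2 + 0.32·π_3
Solving with the normalization constraint gives π = (0.3461, 0.3477, 0.3063).
So the stationary probability of Forest is 0.3461.

0.3461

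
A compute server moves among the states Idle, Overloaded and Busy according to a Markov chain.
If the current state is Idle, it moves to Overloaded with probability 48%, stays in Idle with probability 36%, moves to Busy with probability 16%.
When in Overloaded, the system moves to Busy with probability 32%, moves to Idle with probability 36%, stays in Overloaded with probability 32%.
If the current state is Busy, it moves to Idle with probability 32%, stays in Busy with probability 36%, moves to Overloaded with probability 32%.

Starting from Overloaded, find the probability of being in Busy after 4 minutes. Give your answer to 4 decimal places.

Propagate the distribution vector 4 minutes from Overloaded.
After 0 minutes: (0.0000, 1.0000, 0.0000)
After 1 minute: (0.3600, 0.3200, 0.3200)
After 2 minutes: (0.3472, 0.3776, 0.2752)
After 3 minutes: (0.3490, 0.3756, 0.2755)
After 4 minutes: (0.3490, 0.3758, 0.2752)
P(in Busy after 4 minutes) = 0.2752

0.2752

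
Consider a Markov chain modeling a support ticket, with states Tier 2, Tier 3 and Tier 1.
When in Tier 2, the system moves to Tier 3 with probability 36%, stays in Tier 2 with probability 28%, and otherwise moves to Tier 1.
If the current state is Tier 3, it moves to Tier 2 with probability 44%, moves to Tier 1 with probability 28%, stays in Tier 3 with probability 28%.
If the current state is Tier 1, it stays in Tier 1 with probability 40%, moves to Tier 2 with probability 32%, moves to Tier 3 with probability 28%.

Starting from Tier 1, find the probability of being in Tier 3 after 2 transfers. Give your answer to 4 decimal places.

Sum over the intermediate state after 1 transfer:
P = P(Tier 1→Tier 2)·P(Tier 2→Tier 3) + P(Tier 1→Tier 3)·P(Tier 3→Tier 3) + P(Tier 1→Tier 1)·P(Tier 1→Tier 3)
  = 0.32×0.36 + 0.28×0.28 + 0.4×0.28
  = 0.1152 + 0.0784 + 0.1120 = 0.3056

0.3056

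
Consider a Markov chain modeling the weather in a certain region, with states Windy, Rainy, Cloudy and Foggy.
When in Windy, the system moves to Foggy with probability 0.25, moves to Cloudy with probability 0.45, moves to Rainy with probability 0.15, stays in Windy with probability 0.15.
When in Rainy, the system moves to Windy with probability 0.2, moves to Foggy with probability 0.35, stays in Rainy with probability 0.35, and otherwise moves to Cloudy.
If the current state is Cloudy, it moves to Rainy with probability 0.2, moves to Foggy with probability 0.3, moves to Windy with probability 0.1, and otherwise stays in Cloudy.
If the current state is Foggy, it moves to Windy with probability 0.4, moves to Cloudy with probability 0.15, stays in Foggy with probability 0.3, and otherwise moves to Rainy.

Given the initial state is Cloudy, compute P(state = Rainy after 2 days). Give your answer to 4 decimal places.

Propagate the distribution vector 2 days from Cloudy.
After 0 days: (0.0000, 0.0000, 1.0000, 0.0000)
After 1 day: (0.1000, 0.2000, 0.4000, 0.3000)
After 2 days: (0.2150, 0.2100, 0.2700, 0.3050)
P(in Rainy after 2 days) = 0.2100

0.2100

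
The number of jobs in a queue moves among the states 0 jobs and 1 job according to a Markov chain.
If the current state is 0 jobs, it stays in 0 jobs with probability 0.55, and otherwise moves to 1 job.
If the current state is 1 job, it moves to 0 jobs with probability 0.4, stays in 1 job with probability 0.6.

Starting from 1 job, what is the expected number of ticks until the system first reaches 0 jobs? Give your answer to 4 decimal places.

Let t(s) be the expected number of ticks to first reach 0 jobs from state s, with t(0 jobs) = 0. Conditioning on the first tick:
t(1 job) = 1 + 0.6·t(1 job)
Solving: t(1 job) = 2.5000.
Expected ticks from 1 job to 0 jobs: 2.5000.

2.5000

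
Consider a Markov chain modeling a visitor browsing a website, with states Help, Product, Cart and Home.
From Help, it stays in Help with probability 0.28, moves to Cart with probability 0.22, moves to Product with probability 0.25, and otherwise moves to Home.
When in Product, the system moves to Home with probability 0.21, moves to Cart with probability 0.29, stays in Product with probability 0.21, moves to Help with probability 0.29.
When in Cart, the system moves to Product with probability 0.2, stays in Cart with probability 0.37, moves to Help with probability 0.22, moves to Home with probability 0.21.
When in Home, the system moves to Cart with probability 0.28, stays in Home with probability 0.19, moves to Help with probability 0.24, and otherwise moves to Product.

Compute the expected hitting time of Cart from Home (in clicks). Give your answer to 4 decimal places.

3.7484

Let t(s) be the expected number of clicks to first reach Cart from state s, with t(Cart) = 0. Conditioning on the first click:
t(Help) = 1 + 0.28·t(Help) + 0.25·t(Product) + 0.25·t(Home)
t(Product) = 1 + 0.29·t(Help) + 0.21·t(Product) + 0.21·t(Home)
t(Home) = 1 + 0.24·t(Help) + 0.29·t(Product) + 0.19·t(Home)
Solving: t(Help) = 3.9837, t(Product) = 3.7246, t(Home) = 3.7484.
Expected clicks from Home to Cart: 3.7484.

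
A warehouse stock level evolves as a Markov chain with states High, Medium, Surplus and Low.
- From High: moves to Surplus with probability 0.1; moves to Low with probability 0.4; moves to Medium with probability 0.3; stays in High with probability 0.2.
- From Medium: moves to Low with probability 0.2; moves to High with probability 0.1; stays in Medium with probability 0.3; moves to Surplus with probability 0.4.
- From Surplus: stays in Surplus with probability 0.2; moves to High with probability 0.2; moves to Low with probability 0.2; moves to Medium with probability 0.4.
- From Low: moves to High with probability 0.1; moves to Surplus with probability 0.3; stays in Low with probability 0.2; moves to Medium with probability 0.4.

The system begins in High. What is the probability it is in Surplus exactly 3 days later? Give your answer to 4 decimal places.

0.2810

Propagate the distribution vector 3 days from High.
After 0 days: (1.0000, 0.0000, 0.0000, 0.0000)
After 1 day: (0.2000, 0.3000, 0.1000, 0.4000)
After 2 days: (0.1300, 0.3500, 0.2800, 0.2400)
After 3 days: (0.1410, 0.3520, 0.2810, 0.2260)
P(in Surplus after 3 days) = 0.2810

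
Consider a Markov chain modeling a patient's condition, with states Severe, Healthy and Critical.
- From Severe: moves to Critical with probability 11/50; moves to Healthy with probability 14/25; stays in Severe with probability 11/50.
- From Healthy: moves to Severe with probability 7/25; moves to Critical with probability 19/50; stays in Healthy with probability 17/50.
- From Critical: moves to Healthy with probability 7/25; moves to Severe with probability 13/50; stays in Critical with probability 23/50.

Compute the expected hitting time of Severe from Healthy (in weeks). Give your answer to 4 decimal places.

3.6800

Let t(s) be the expected number of weeks to first reach Severe from state s, with t(Severe) = 0. Conditioning on the first week:
t(Healthy) = 1 + 0.34·t(Healthy) + 0.38·t(Critical)
t(Critical) = 1 + 0.28·t(Healthy) + 0.46·t(Critical)
Solving: t(Healthy) = 3.6800, t(Critical) = 3.7600.
Expected weeks from Healthy to Severe: 3.6800.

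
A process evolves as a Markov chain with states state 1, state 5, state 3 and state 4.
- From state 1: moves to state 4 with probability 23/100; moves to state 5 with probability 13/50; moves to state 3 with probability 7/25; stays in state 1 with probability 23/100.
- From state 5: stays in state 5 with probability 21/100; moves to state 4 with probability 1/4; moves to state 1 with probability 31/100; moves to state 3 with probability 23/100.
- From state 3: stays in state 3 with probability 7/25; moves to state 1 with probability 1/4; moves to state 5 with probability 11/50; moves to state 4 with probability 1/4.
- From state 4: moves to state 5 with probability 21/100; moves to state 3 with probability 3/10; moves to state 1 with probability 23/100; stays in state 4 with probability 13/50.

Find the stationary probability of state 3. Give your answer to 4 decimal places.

0.2737

Let the stationary distribution be π with π = πP and π_1 + π_2 + π_3 + π_4 = 1.
π_1 = 0.23·π_1 + 0.31·π_2 + 0.25·π_3 + 0.23·π_4
π_2 = 0.26·π_1 + 0.21·π_2 + 0.22·π_3 + 0.21·π_4
π_3 = 0.28·π_1 + 0.23·π_2 + 0.28·π_3 + 0.3·π_4
Solving with the normalization constraint gives π = (0.2535, 0.2254, 0.2737, 0.2474).
So the stationary probability of state 3 is 0.2737.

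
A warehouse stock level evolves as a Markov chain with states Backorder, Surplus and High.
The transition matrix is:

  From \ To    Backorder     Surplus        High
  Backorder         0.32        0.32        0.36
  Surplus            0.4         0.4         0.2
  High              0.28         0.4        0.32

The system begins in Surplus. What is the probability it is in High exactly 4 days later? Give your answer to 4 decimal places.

Propagate the distribution vector 4 days from Surplus.
After 0 days: (0.0000, 1.0000, 0.0000)
After 1 day: (0.4000, 0.4000, 0.2000)
After 2 days: (0.3440, 0.3680, 0.2880)
After 3 days: (0.3379, 0.3725, 0.2896)
After 4 days: (0.3382, 0.3730, 0.2888)
P(in High after 4 days) = 0.2888

0.2888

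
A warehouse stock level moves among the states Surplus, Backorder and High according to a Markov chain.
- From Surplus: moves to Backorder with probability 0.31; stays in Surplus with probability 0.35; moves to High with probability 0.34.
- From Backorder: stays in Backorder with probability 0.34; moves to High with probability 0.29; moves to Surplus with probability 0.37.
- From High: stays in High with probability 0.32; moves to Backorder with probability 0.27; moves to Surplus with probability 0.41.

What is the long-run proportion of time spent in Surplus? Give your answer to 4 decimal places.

Let the stationary distribution be π with π = πP and π_1 + π_2 + π_3 = 1.
π_1 = 0.35·π_1 + 0.37·π_2 + 0.41·π_3
π_2 = 0.31·π_1 + 0.34·π_2 + 0.27·π_3
Solving with the normalization constraint gives π = (0.3752, 0.3065, 0.3183).
So the stationary probability of Surplus is 0.3752.

0.3752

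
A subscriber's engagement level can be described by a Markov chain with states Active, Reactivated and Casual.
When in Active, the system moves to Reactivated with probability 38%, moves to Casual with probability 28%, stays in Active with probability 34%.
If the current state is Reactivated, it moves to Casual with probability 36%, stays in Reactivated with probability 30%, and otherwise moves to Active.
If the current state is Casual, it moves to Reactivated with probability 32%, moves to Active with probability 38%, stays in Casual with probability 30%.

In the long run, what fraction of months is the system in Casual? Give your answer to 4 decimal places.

Let the stationary distribution be π with π = πP and π_1 + π_2 + π_3 = 1.
π_1 = 0.34·π_1 + 0.34·π_2 + 0.38·π_3
π_2 = 0.38·π_1 + 0.3·π_2 + 0.32·π_3
Solving with the normalization constraint gives π = (0.3525, 0.3345, 0.3130).
So the stationary probability of Casual is 0.3130.

0.3130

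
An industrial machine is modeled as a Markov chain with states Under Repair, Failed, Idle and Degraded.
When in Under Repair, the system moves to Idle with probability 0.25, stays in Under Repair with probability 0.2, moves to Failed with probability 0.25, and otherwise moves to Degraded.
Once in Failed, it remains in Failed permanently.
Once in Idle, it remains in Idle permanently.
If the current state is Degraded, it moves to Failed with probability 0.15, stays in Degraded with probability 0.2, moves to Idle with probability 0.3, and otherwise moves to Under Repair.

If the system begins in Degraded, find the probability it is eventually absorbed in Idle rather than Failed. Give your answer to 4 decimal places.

0.6121

Let h(s) be the probability of absorption at Idle starting from transient state s. Then h(Idle) = 1 and h(Failed) = 0. By first-step analysis:
h(Under Repair) = 0.2·h(Under Repair) + 0.25·0 + 0.25·1 + 0.3·h(Degraded)
h(Degraded) = 0.35·h(Under Repair) + 0.15·0 + 0.3·1 + 0.2·h(Degraded)
Solving: h(Under Repair) = 0.5421, h(Degraded) = 0.6121.
Starting from Degraded, the probability is 0.6121.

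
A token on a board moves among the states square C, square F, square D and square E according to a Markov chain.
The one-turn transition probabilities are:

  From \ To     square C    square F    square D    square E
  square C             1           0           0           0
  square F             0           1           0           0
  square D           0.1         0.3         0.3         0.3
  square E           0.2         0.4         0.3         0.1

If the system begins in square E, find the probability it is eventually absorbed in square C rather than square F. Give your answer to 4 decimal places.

0.3148

Let h(s) be the probability of absorption at square C starting from transient state s. Then h(square C) = 1 and h(square F) = 0. By first-step analysis:
h(square D) = 0.1·1 + 0.3·0 + 0.3·h(square D) + 0.3·h(square E)
h(square E) = 0.2·1 + 0.4·0 + 0.3·h(square D) + 0.1·h(square E)
Solving: h(square D) = 0.2778, h(square E) = 0.3148.
Starting from square E, the probability is 0.3148.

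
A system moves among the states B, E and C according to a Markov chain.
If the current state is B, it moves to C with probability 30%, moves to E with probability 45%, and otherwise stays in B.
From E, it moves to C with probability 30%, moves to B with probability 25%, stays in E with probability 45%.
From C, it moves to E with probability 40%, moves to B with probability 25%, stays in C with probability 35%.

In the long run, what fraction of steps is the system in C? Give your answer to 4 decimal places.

Let the stationary distribution be π with π = πP and π_1 + π_2 + π_3 = 1.
π_1 = 0.25·π_1 + 0.25·π_2 + 0.25·π_3
π_2 = 0.45·π_1 + 0.45·π_2 + 0.4·π_3
Solving with the normalization constraint gives π = (0.2500, 0.4342, 0.3158).
So the stationary probability of C is 0.3158.

0.3158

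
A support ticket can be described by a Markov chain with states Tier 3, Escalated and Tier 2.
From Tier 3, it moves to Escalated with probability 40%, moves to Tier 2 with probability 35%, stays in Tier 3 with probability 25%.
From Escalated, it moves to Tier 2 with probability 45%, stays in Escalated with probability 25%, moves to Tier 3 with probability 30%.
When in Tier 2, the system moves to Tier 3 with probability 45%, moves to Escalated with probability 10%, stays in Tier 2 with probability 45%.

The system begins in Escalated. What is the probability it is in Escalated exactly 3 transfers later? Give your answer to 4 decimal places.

0.2399

Propagate the distribution vector 3 transfers from Escalated.
After 0 transfers: (0.0000, 1.0000, 0.0000)
After 1 transfer: (0.3000, 0.2500, 0.4500)
After 2 transfers: (0.3525, 0.2275, 0.4200)
After 3 transfers: (0.3454, 0.2399, 0.4148)
P(in Escalated after 3 transfers) = 0.2399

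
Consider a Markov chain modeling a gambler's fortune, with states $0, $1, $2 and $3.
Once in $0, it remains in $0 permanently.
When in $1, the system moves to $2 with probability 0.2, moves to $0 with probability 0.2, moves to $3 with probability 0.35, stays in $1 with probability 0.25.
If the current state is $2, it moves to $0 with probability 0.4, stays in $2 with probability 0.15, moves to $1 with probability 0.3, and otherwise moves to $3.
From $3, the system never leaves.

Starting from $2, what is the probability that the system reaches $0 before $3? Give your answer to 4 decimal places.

Let h(s) be the probability of absorption at $0 starting from transient state s. Then h($0) = 1 and h($3) = 0. By first-step analysis:
h($1) = 0.2·1 + 0.25·h($1) + 0.2·h($2) + 0.35·0
h($2) = 0.4·1 + 0.3·h($1) + 0.15·h($2) + 0.15·0
Solving: h($1) = 0.4329, h($2) = 0.6234.
Starting from $2, the probability is 0.6234.

0.6234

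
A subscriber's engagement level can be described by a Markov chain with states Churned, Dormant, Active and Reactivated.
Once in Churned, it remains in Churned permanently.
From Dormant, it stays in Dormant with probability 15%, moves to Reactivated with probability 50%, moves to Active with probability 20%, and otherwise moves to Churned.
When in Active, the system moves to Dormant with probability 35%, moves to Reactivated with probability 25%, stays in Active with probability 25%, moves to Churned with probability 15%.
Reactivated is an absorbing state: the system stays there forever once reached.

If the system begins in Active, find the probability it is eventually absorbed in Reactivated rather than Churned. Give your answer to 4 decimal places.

Let h(s) be the probability of absorption at Reactivated starting from transient state s. Then h(Reactivated) = 1 and h(Churned) = 0. By first-step analysis:
h(Dormant) = 0.15·0 + 0.15·h(Dormant) + 0.2·h(Active) + 0.5·1
h(Active) = 0.15·0 + 0.35·h(Dormant) + 0.25·h(Active) + 0.25·1
Solving: h(Dormant) = 0.7489, h(Active) = 0.6828.
Starting from Active, the probability is 0.6828.

0.6828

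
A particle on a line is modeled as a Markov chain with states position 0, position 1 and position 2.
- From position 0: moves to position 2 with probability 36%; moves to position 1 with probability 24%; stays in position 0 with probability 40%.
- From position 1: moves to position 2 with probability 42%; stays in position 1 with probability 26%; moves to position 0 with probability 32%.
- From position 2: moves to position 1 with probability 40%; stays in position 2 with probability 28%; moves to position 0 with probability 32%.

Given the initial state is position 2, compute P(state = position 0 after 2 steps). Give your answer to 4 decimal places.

Sum over the intermediate state after 1 step:
P = P(position 2→position 0)·P(position 0→position 0) + P(position 2→position 1)·P(position 1→position 0) + P(position 2→position 2)·P(position 2→position 0)
  = 0.32×0.4 + 0.4×0.32 + 0.28×0.32
  = 0.1280 + 0.1280 + 0.0896 = 0.3456

0.3456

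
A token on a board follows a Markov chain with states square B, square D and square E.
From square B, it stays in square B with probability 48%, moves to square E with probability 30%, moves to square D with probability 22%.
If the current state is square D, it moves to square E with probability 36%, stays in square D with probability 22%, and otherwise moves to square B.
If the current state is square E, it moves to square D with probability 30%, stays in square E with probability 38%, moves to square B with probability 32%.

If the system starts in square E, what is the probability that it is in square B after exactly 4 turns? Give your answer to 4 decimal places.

0.4103

Propagate the distribution vector 4 turns from square E.
After 0 turns: (0.0000, 0.0000, 1.0000)
After 1 turn: (0.3200, 0.3000, 0.3800)
After 2 turns: (0.4012, 0.2504, 0.3484)
After 3 turns: (0.4092, 0.2479, 0.3429)
After 4 turns: (0.4103, 0.2474, 0.3423)
P(in square B after 4 turns) = 0.4103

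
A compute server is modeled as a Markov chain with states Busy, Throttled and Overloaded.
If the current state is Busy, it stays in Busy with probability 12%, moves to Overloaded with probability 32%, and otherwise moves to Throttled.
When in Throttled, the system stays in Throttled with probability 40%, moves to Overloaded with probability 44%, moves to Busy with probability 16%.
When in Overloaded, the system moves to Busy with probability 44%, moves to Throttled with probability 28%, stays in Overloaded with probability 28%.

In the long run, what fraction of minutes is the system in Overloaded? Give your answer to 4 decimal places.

0.3535

Let the stationary distribution be π with π = πP and π_1 + π_2 + π_3 = 1.
π_1 = 0.12·π_1 + 0.16·π_2 + 0.44·π_3
π_2 = 0.56·π_1 + 0.4·π_2 + 0.28·π_3
Solving with the normalization constraint gives π = (0.2490, 0.3974, 0.3535).
So the stationary probability of Overloaded is 0.3535.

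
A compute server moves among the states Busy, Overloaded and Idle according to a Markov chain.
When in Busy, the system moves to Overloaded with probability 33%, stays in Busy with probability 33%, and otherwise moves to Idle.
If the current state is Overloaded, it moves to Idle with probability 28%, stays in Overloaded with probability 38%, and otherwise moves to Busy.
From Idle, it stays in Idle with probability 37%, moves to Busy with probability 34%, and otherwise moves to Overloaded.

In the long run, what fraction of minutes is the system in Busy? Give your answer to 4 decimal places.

Let the stationary distribution be π with π = πP and π_1 + π_2 + π_3 = 1.
π_1 = 0.33·π_1 + 0.34·π_2 + 0.34·π_3
π_2 = 0.33·π_1 + 0.38·π_2 + 0.29·π_3
Solving with the normalization constraint gives π = (0.3366, 0.3335, 0.3299).
So the stationary probability of Busy is 0.3366.

0.3366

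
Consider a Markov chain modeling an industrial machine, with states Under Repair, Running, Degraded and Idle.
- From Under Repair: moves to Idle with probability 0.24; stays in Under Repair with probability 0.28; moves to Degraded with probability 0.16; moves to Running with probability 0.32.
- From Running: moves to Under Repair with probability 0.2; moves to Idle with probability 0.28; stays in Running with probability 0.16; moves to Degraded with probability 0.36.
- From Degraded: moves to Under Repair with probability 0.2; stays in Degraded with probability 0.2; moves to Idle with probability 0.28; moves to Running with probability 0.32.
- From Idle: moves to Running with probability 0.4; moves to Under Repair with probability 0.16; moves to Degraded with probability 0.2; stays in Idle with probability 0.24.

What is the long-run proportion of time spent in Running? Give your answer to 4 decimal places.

0.2939

Let the stationary distribution be π with π = πP and π_1 + π_2 + π_3 + π_4 = 1.
π_1 = 0.28·π_1 + 0.2·π_2 + 0.2·π_3 + 0.16·π_4
π_2 = 0.32·π_1 + 0.16·π_2 + 0.32·π_3 + 0.4·π_4
π_3 = 0.16·π_1 + 0.36·π_2 + 0.2·π_3 + 0.2·π_4
Solving with the normalization constraint gives π = (0.2060, 0.2939, 0.2388, 0.2613).
So the stationary probability of Running is 0.2939.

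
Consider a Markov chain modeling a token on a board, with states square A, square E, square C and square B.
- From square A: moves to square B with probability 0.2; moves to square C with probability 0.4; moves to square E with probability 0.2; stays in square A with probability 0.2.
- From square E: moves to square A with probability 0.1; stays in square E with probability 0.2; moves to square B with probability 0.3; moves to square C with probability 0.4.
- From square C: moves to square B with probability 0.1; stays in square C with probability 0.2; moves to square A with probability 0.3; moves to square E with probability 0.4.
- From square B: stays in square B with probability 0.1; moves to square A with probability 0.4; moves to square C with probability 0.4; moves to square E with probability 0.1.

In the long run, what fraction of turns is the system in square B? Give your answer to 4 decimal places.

Let the stationary distribution be π with π = πP and π_1 + π_2 + π_3 + π_4 = 1.
π_1 = 0.2·π_1 + 0.1·π_2 + 0.3·π_3 + 0.4·π_4
π_2 = 0.2·π_1 + 0.2·π_2 + 0.4·π_3 + 0.1·π_4
π_3 = 0.4·π_1 + 0.4·π_2 + 0.2·π_3 + 0.4·π_4
Solving with the normalization constraint gives π = (0.2432, 0.2492, 0.3333, 0.1742).
So the stationary probability of square B is 0.1742.

0.1742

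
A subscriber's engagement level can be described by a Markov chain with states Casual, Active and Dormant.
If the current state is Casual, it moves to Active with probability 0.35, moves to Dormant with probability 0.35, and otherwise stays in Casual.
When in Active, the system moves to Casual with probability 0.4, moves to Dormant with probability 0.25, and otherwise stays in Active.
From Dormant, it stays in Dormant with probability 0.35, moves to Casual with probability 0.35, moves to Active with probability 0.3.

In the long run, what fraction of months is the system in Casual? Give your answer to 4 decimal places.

Let the stationary distribution be π with π = πP and π_1 + π_2 + π_3 = 1.
π_1 = 0.3·π_1 + 0.4·π_2 + 0.35·π_3
π_2 = 0.35·π_1 + 0.35·π_2 + 0.3·π_3
Solving with the normalization constraint gives π = (0.3492, 0.3342, 0.3166).
So the stationary probability of Casual is 0.3492.

0.3492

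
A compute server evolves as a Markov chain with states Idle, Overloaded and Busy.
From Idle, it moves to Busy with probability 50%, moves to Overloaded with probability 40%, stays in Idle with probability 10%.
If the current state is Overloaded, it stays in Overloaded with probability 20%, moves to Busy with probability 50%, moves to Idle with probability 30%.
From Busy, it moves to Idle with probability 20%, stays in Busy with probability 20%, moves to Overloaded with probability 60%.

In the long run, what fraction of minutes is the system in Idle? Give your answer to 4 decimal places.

Let the stationary distribution be π with π = πP and π_1 + π_2 + π_3 = 1.
π_1 = 0.1·π_1 + 0.3·π_2 + 0.2·π_3
π_2 = 0.4·π_1 + 0.2·π_2 + 0.6·π_3
Solving with the normalization constraint gives π = (0.2179, 0.3974, 0.3846).
So the stationary probability of Idle is 0.2179.

0.2179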